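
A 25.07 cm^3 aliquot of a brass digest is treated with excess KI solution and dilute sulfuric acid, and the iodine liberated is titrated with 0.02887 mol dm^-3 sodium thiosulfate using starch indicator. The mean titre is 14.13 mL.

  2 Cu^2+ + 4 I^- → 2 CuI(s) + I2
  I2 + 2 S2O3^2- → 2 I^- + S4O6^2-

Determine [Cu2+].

0.01627 mol/L

n(S2O3^2-) = 0.01413 × 0.02887 = 4.079 × 10^-4 mol
n(I2) = n(S2O3^2-)/2 = 2.040 × 10^-4 mol
From the 2:1 ratio, n(Cu2+) in the aliquot = 2/1 × 2.040 × 10^-4 = 4.079 × 10^-4 mol
[Cu2+] = 4.079 × 10^-4 / 0.02507 = 0.01627 mol/L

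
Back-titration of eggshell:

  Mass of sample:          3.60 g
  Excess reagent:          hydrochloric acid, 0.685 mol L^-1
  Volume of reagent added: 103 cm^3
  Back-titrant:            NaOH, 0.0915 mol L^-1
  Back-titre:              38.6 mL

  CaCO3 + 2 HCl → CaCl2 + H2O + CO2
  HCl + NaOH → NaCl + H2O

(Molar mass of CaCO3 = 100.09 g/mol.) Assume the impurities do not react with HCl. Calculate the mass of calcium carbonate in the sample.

3.35 g

n(HCl) added = 0.103 × 0.685 = 0.0706 mol
n(NaOH) used in back-titration = 0.0386 × 0.0915 = 3.53 × 10^-3 mol
n(HCl) left over = 3.53 × 10^-3 mol (1:1 ratio)
n(HCl) consumed by analyte = 0.0706 − 3.53 × 10^-3 = 0.0670 mol
From the 1:2 ratio, n(CaCO3) = 1/2 × 0.0670 = 0.0335 mol
mass of CaCO3 = 0.0335 × 100.09 = 3.35 g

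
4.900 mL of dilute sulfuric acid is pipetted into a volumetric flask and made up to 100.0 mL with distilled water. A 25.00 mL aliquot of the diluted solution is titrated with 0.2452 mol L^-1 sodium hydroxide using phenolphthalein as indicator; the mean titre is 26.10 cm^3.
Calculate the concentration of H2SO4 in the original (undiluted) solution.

H2SO4 + 2 NaOH → Na2SO4 + 2 H2O
n(NaOH) = 0.02610 × 0.2452 = 6.400 × 10^-3 mol
From the 1:2 ratio, n(H2SO4) in the aliquot = 1/2 × 6.400 × 10^-3 = 3.200 × 10^-3 mol
[H2SO4]_dilute = 3.200 × 10^-3 / 0.02500 = 0.1280 mol/L
Dilution factor = 100.0 / 4.900 = 20.41
[H2SO4]_stock = 0.1280 × 20.41 = 2.612 mol/L

2.612 mol/L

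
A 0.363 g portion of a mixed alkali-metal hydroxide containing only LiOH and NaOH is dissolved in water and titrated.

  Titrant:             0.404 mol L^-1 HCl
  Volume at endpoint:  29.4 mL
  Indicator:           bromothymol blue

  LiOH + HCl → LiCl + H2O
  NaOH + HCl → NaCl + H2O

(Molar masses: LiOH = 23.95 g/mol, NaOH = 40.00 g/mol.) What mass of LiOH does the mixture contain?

n(HCl) = 0.0294 × 0.404 = 0.0119 mol
Let x = n(LiOH), y = n(NaOH).
Titrant: 1x + 1y = 0.0119;  mass: 23.95x + 40.00y = 0.363
Solving, x = 6.98 × 10^-3 mol, y = 4.89 × 10^-3 mol
mass of LiOH = 6.98 × 10^-3 × 23.95 = 0.167 g

0.167 g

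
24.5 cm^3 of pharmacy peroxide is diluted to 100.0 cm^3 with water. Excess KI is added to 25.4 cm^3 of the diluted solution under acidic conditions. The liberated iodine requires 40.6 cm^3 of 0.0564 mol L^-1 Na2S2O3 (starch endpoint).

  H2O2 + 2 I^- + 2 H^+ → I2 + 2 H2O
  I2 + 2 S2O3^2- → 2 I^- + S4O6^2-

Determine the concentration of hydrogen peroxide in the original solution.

0.184 mol/L

n(S2O3^2-) = 0.0406 × 0.0564 = 2.29 × 10^-3 mol
n(I2) = n(S2O3^2-)/2 = 1.14 × 10^-3 mol
n(H2O2) in the aliquot = 1.14 × 10^-3 mol (1:1 ratio)
[H2O2]_dilute = 1.14 × 10^-3 / 0.0254 = 0.0451 mol/L
[H2O2]_original = 0.0451 × 100.0/24.5 = 0.184 mol/L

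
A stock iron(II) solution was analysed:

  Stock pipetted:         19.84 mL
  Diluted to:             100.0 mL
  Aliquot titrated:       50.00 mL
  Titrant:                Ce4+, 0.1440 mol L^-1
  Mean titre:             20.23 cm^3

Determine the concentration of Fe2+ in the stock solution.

0.2937 mol/L

Ce^4+ + Fe^2+ → Ce^3+ + Fe^3+
n(Ce4+) = 0.02023 × 0.1440 = 2.913 × 10^-3 mol
n(Fe2+) in the aliquot = 2.913 × 10^-3 mol (1:1 ratio)
[Fe2+]_dilute = 2.913 × 10^-3 / 0.05000 = 0.05826 mol/L
Dilution factor = 100.0 / 19.84 = 5.040
[Fe2+]_stock = 0.05826 × 5.040 = 0.2937 mol/L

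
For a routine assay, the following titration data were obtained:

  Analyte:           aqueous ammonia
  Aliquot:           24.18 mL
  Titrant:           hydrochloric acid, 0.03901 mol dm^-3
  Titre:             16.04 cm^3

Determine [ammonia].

NH3 + HCl → NH4Cl
n(HCl) = 0.01604 L × 0.03901 mol/L = 6.257 × 10^-4 mol
n(NH3) = 6.257 × 10^-4 mol (1:1 mole ratio)
[NH3] = 6.257 × 10^-4 mol / 0.02418 L = 0.02588 mol/L

0.02588 mol/L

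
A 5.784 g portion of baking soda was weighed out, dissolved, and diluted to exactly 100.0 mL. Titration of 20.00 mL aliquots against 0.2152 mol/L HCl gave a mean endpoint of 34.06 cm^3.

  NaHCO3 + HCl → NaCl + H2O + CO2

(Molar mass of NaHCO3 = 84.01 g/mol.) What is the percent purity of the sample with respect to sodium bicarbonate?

n(HCl) per titration = 0.03406 × 0.2152 = 7.330 × 10^-3 mol
n(NaHCO3) in each aliquot = 7.330 × 10^-3 mol (1:1 ratio)
n(NaHCO3) in the whole flask = 7.330 × 10^-3 × 100.0/20.00 = 0.03665 mol
mass of NaHCO3 = 0.03665 × 84.01 = 3.079 g
% NaHCO3 = 3.079 / 5.784 × 100 = 53.23 %

53.23 %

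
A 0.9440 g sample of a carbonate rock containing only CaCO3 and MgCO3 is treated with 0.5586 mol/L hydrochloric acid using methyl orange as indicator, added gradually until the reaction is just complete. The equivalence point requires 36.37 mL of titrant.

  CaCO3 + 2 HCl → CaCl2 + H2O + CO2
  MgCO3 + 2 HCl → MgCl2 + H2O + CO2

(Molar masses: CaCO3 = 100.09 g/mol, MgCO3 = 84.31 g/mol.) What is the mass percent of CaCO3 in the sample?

n(HCl) = 0.03637 × 0.5586 = 0.02032 mol
Let x = n(CaCO3), y = n(MgCO3).
Titrant: 2x + 2y = 0.02032;  mass: 100.09x + 84.31y = 0.9440
Solving, x = 5.549 × 10^-3 mol, y = 4.609 × 10^-3 mol
mass of CaCO3 = 5.549 × 10^-3 × 100.09 = 0.5554 g
% CaCO3 = 0.5554 / 0.9440 × 100 = 58.84 %

58.84 %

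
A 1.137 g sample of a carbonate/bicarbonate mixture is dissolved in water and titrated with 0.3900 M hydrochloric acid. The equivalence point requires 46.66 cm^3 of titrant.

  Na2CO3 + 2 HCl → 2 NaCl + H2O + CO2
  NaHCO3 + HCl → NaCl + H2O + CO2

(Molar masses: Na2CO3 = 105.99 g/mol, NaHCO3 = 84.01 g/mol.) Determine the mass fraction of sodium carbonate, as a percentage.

58.87 %

n(HCl) = 0.04666 × 0.3900 = 0.01820 mol
Let x = n(Na2CO3), y = n(NaHCO3).
Titrant: 2x + 1y = 0.01820;  mass: 105.99x + 84.01y = 1.137
Solving, x = 6.316 × 10^-3 mol, y = 5.566 × 10^-3 mol
mass of Na2CO3 = 6.316 × 10^-3 × 105.99 = 0.6694 g
% Na2CO3 = 0.6694 / 1.137 × 100 = 58.87 %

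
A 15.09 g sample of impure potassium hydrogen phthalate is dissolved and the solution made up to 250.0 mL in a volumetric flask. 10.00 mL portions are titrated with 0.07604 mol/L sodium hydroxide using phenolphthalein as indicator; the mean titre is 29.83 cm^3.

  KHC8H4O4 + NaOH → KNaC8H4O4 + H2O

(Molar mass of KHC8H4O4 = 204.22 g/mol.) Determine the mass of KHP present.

n(NaOH) per titration = 0.02983 × 0.07604 = 2.268 × 10^-3 mol
n(KHC8H4O4) in each aliquot = 2.268 × 10^-3 mol (1:1 ratio)
n(KHC8H4O4) in the whole flask = 2.268 × 10^-3 × 250.0/10.00 = 0.05671 mol
mass of KHC8H4O4 = 0.05671 × 204.22 = 11.58 g

11.58 g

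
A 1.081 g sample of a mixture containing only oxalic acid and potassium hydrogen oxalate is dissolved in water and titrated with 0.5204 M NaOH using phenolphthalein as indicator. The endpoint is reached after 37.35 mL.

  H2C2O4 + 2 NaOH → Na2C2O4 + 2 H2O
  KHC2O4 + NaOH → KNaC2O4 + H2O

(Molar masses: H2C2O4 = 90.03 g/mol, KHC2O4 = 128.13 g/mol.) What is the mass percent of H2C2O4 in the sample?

70.62 %

n(NaOH) = 0.03735 × 0.5204 = 0.01944 mol
Let x = n(H2C2O4), y = n(KHC2O4).
Titrant: 2x + 1y = 0.01944;  mass: 90.03x + 128.13y = 1.081
Solving, x = 8.479 × 10^-3 mol, y = 2.479 × 10^-3 mol
mass of H2C2O4 = 8.479 × 10^-3 × 90.03 = 0.7634 g
% H2C2O4 = 0.7634 / 1.081 × 100 = 70.62 %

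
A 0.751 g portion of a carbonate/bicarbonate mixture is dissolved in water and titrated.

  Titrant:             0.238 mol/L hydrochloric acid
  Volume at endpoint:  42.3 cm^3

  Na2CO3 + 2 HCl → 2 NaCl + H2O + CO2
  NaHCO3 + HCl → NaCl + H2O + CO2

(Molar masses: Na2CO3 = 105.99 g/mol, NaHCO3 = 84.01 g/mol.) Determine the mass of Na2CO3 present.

n(HCl) = 0.0423 × 0.238 = 0.0101 mol
Let x = n(Na2CO3), y = n(NaHCO3).
Titrant: 2x + 1y = 0.0101;  mass: 105.99x + 84.01y = 0.751
Solving, x = 1.53 × 10^-3 mol, y = 7.01 × 10^-3 mol
mass of Na2CO3 = 1.53 × 10^-3 × 105.99 = 0.162 g

0.162 g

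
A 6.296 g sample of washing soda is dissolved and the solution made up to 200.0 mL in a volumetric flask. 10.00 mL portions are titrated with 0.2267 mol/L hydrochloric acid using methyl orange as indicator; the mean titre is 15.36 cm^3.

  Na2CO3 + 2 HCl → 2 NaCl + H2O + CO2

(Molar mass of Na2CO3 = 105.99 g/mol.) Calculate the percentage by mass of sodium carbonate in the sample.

58.62 %

n(HCl) per titration = 0.01536 × 0.2267 = 3.482 × 10^-3 mol
From the 1:2 ratio, n(Na2CO3) in each aliquot = 1/2 × 3.482 × 10^-3 = 1.741 × 10^-3 mol
n(Na2CO3) in the whole flask = 1.741 × 10^-3 × 200.0/10.00 = 0.03482 mol
mass of Na2CO3 = 0.03482 × 105.99 = 3.691 g
% Na2CO3 = 3.691 / 6.296 × 100 = 58.62 %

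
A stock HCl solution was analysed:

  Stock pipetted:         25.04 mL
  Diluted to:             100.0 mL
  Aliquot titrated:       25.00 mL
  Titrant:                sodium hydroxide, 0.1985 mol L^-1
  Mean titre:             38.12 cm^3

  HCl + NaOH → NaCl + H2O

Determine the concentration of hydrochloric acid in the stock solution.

n(NaOH) = 0.03812 × 0.1985 = 7.567 × 10^-3 mol
n(HCl) in the aliquot = 7.567 × 10^-3 mol (1:1 ratio)
[HCl]_dilute = 7.567 × 10^-3 / 0.02500 = 0.3027 mol/L
Dilution factor = 100.0 / 25.04 = 3.994
[HCl]_stock = 0.3027 × 3.994 = 1.209 mol/L

1.209 mol/L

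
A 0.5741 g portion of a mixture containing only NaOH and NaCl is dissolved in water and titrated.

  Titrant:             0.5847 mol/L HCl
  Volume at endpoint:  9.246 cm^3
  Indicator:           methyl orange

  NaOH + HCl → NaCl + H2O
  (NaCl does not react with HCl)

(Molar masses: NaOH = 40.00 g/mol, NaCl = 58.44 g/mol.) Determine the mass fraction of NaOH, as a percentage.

37.67 %

n(HCl) = 0.009246 × 0.5847 = 5.406 × 10^-3 mol
Let x = n(NaOH), y = n(NaCl).
Titrant: 1x = 5.406 × 10^-3;  mass: 40.00x + 58.44y = 0.5741
Solving, x = 5.406 × 10^-3 mol, y = 6.123 × 10^-3 mol
mass of NaOH = 5.406 × 10^-3 × 40.00 = 0.2162 g
% NaOH = 0.2162 / 0.5741 × 100 = 37.67 %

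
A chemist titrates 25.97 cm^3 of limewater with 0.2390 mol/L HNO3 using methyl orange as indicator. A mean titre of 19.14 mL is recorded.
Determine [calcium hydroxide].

0.08807 mol/L

Ca(OH)2 + 2 HNO3 → Ca(NO3)2 + 2 H2O
n(HNO3) = 0.01914 L × 0.2390 mol/L = 4.574 × 10^-3 mol
From the 1:2 mole ratio, n(Ca(OH)2) = 1/2 × 4.574 × 10^-3 = 2.287 × 10^-3 mol
[Ca(OH)2] = 2.287 × 10^-3 mol / 0.02597 L = 0.08807 mol/L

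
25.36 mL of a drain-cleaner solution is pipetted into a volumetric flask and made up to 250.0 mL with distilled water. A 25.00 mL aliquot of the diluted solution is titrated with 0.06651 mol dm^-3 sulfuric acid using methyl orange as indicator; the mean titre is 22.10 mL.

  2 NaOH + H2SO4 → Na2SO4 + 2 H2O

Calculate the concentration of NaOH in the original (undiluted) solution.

1.159 mol/L

n(H2SO4) = 0.02210 × 0.06651 = 1.470 × 10^-3 mol
From the 2:1 ratio, n(NaOH) in the aliquot = 2/1 × 1.470 × 10^-3 = 2.940 × 10^-3 mol
[NaOH]_dilute = 2.940 × 10^-3 / 0.02500 = 0.1176 mol/L
Dilution factor = 250.0 / 25.36 = 9.858
[NaOH]_stock = 0.1176 × 9.858 = 1.159 mol/L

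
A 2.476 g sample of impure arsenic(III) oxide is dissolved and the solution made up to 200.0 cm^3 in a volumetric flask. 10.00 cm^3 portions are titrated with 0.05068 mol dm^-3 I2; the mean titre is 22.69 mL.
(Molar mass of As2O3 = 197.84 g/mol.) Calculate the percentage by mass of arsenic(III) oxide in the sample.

91.88 %

As2O3 + 2 I2 + 2 H2O → As2O5 + 4 HI
n(I2) per titration = 0.02269 × 0.05068 = 1.150 × 10^-3 mol
From the 1:2 ratio, n(As2O3) in each aliquot = 1/2 × 1.150 × 10^-3 = 5.750 × 10^-4 mol
n(As2O3) in the whole flask = 5.750 × 10^-4 × 200.0/10.00 = 0.01150 mol
mass of As2O3 = 0.01150 × 197.84 = 2.275 g
% As2O3 = 2.275 / 2.476 × 100 = 91.88 %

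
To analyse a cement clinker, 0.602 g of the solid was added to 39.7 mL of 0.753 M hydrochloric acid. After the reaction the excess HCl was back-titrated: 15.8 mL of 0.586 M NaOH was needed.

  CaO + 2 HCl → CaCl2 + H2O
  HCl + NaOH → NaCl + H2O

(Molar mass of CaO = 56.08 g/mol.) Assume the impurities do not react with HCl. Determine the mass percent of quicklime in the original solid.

n(HCl) added = 0.0397 × 0.753 = 0.0299 mol
n(NaOH) used in back-titration = 0.0158 × 0.586 = 9.26 × 10^-3 mol
n(HCl) left over = 9.26 × 10^-3 mol (1:1 ratio)
n(HCl) consumed by analyte = 0.0299 − 9.26 × 10^-3 = 0.0206 mol
From the 1:2 ratio, n(CaO) = 1/2 × 0.0206 = 0.0103 mol
mass of CaO = 0.0103 × 56.08 = 0.579 g
% CaO = 0.579 / 0.602 × 100 = 96.1 %

96.1 %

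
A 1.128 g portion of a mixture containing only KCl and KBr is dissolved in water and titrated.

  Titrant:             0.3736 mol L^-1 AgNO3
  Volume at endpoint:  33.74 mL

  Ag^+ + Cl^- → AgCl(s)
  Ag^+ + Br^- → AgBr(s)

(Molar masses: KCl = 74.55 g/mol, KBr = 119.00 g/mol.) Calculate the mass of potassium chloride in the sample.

n(AgNO3) = 0.03374 × 0.3736 = 0.01261 mol
Let x = n(KCl), y = n(KBr).
Titrant: 1x + 1y = 0.01261;  mass: 74.55x + 119.00y = 1.128
Solving, x = 8.370 × 10^-3 mol, y = 4.236 × 10^-3 mol
mass of KCl = 8.370 × 10^-3 × 74.55 = 0.6239 g

0.6239 g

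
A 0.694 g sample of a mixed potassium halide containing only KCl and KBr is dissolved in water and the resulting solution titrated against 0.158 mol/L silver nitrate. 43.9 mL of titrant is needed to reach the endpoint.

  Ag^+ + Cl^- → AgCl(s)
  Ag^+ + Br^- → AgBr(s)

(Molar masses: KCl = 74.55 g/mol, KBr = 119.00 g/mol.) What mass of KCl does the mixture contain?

n(AgNO3) = 0.0439 × 0.158 = 6.94 × 10^-3 mol
Let x = n(KCl), y = n(KBr).
Titrant: 1x + 1y = 6.94 × 10^-3;  mass: 74.55x + 119.00y = 0.694
Solving, x = 2.96 × 10^-3 mol, y = 3.98 × 10^-3 mol
mass of KCl = 2.96 × 10^-3 × 74.55 = 0.220 g

0.220 g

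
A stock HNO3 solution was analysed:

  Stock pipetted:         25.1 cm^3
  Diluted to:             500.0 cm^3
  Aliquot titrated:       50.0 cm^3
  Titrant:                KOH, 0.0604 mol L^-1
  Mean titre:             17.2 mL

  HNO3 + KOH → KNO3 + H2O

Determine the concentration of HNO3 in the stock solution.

0.414 mol/L

n(KOH) = 0.0172 × 0.0604 = 1.04 × 10^-3 mol
n(HNO3) in the aliquot = 1.04 × 10^-3 mol (1:1 ratio)
[HNO3]_dilute = 1.04 × 10^-3 / 0.0500 = 0.0208 mol/L
Dilution factor = 500.0 / 25.1 = 19.92
[HNO3]_stock = 0.0208 × 19.92 = 0.414 mol/L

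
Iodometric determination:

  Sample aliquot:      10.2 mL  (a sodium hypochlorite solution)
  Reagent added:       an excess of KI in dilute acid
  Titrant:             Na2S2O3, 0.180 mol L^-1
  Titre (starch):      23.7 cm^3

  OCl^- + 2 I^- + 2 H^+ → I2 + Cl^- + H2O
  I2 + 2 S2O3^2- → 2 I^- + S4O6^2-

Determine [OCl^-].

n(S2O3^2-) = 0.0237 × 0.180 = 4.27 × 10^-3 mol
n(I2) = n(S2O3^2-)/2 = 2.13 × 10^-3 mol
n(OCl^-) in the aliquot = 2.13 × 10^-3 mol (1:1 ratio)
[OCl^-] = 2.13 × 10^-3 / 0.0102 = 0.209 mol/L

0.209 mol/L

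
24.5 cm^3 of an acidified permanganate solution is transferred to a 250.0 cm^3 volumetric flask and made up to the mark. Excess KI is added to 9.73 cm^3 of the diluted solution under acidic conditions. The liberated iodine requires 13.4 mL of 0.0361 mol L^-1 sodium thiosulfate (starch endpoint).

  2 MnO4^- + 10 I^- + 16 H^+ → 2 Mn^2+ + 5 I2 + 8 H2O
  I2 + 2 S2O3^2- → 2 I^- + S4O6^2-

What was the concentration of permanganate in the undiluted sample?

n(S2O3^2-) = 0.0134 × 0.0361 = 4.84 × 10^-4 mol
n(I2) = n(S2O3^2-)/2 = 2.42 × 10^-4 mol
From the 2:5 ratio, n(MnO4^-) in the aliquot = 2/5 × 2.42 × 10^-4 = 9.67 × 10^-5 mol
[MnO4^-]_dilute = 9.67 × 10^-5 / 0.00973 = 0.00994 mol/L
[MnO4^-]_original = 0.00994 × 250.0/24.5 = 0.101 mol/L

0.101 mol/L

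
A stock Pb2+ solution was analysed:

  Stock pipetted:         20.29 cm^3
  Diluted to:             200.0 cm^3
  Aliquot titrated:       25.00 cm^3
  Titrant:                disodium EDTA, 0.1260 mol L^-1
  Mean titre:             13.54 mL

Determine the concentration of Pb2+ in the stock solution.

Pb^2+ + EDTA^4- → [Pb(EDTA)]^2-
n(EDTA) = 0.01354 × 0.1260 = 1.706 × 10^-3 mol
n(Pb2+) in the aliquot = 1.706 × 10^-3 mol (1:1 ratio)
[Pb2+]_dilute = 1.706 × 10^-3 / 0.02500 = 0.06824 mol/L
Dilution factor = 200.0 / 20.29 = 9.857
[Pb2+]_stock = 0.06824 × 9.857 = 0.6727 mol/L

0.6727 mol/L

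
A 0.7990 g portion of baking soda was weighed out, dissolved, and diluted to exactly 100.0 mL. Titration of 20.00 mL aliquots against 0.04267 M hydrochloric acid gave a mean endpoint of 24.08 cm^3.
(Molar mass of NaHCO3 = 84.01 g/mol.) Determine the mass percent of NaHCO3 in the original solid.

54.02 %

NaHCO3 + HCl → NaCl + H2O + CO2
n(HCl) per titration = 0.02408 × 0.04267 = 1.027 × 10^-3 mol
n(NaHCO3) in each aliquot = 1.027 × 10^-3 mol (1:1 ratio)
n(NaHCO3) in the whole flask = 1.027 × 10^-3 × 100.0/20.00 = 5.137 × 10^-3 mol
mass of NaHCO3 = 5.137 × 10^-3 × 84.01 = 0.4316 g
% NaHCO3 = 0.4316 / 0.7990 × 100 = 54.02 %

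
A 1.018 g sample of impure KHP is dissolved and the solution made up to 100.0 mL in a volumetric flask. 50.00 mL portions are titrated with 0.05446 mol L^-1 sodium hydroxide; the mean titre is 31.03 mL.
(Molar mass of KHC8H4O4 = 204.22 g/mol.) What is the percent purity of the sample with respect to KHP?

KHC8H4O4 + NaOH → KNaC8H4O4 + H2O
n(NaOH) per titration = 0.03103 × 0.05446 = 1.690 × 10^-3 mol
n(KHC8H4O4) in each aliquot = 1.690 × 10^-3 mol (1:1 ratio)
n(KHC8H4O4) in the whole flask = 1.690 × 10^-3 × 100.0/50.00 = 3.380 × 10^-3 mol
mass of KHC8H4O4 = 3.380 × 10^-3 × 204.22 = 0.6902 g
% KHC8H4O4 = 0.6902 / 1.018 × 100 = 67.80 %

67.80 %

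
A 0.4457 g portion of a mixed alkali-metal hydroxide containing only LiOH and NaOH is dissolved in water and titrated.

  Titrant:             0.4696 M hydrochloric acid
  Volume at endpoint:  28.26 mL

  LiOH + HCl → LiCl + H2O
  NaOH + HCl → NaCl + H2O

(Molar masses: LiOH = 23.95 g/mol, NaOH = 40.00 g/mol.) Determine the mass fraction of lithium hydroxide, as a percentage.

28.50 %

n(HCl) = 0.02826 × 0.4696 = 0.01327 mol
Let x = n(LiOH), y = n(NaOH).
Titrant: 1x + 1y = 0.01327;  mass: 23.95x + 40.00y = 0.4457
Solving, x = 5.304 × 10^-3 mol, y = 7.966 × 10^-3 mol
mass of LiOH = 5.304 × 10^-3 × 23.95 = 0.1270 g
% LiOH = 0.1270 / 0.4457 × 100 = 28.50 %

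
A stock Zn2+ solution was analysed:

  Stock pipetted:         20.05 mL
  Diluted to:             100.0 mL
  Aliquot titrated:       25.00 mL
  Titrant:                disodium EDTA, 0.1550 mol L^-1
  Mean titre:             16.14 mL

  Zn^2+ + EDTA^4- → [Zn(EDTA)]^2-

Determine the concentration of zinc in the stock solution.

n(EDTA) = 0.01614 × 0.1550 = 2.502 × 10^-3 mol
n(Zn2+) in the aliquot = 2.502 × 10^-3 mol (1:1 ratio)
[Zn2+]_dilute = 2.502 × 10^-3 / 0.02500 = 0.1001 mol/L
Dilution factor = 100.0 / 20.05 = 4.988
[Zn2+]_stock = 0.1001 × 4.988 = 0.4991 mol/L

0.4991 mol/L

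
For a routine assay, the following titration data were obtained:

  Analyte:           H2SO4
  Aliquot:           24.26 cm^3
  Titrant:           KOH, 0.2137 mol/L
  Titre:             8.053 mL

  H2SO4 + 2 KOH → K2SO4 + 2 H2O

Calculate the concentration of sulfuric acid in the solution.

n(KOH) = 0.008053 L × 0.2137 mol/L = 1.721 × 10^-3 mol
From the 1:2 mole ratio, n(H2SO4) = 1/2 × 1.721 × 10^-3 = 8.605 × 10^-4 mol
[H2SO4] = 8.605 × 10^-4 mol / 0.02426 L = 0.03547 mol/L

0.03547 mol/L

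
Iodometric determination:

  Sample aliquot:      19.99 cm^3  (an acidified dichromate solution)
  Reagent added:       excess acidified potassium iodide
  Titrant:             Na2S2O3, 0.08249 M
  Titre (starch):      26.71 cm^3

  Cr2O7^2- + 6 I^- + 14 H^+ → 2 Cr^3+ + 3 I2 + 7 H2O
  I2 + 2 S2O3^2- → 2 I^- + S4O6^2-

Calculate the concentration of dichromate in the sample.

0.01837 M

n(S2O3^2-) = 0.02671 × 0.08249 = 2.203 × 10^-3 mol
n(I2) = n(S2O3^2-)/2 = 1.102 × 10^-3 mol
From the 1:3 ratio, n(Cr2O7^2-) in the aliquot = 1/3 × 1.102 × 10^-3 = 3.672 × 10^-4 mol
[Cr2O7^2-] = 3.672 × 10^-4 / 0.01999 = 0.01837 mol/L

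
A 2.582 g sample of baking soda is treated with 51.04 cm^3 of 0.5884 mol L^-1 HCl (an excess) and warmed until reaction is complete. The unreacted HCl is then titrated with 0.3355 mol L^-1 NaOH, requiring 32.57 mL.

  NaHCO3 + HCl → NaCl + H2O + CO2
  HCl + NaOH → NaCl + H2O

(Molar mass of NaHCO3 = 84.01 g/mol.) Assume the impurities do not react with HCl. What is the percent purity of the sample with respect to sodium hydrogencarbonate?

62.16 %

n(HCl) added = 0.05104 × 0.5884 = 0.03003 mol
n(NaOH) used in back-titration = 0.03257 × 0.3355 = 0.01093 mol
n(HCl) left over = 0.01093 mol (1:1 ratio)
n(HCl) consumed by analyte = 0.03003 − 0.01093 = 0.01910 mol
n(NaHCO3) = 0.01910 mol (1:1 ratio)
mass of NaHCO3 = 0.01910 × 84.01 = 1.605 g
% NaHCO3 = 1.605 / 2.582 × 100 = 62.16 %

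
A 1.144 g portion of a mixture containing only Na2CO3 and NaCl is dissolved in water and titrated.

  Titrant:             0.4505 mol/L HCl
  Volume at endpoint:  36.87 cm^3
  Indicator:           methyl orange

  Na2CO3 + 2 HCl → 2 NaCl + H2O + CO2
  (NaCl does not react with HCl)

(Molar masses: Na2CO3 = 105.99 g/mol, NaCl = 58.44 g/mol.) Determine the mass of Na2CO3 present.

n(HCl) = 0.03687 × 0.4505 = 0.01661 mol
Let x = n(Na2CO3), y = n(NaCl).
Titrant: 2x = 0.01661;  mass: 105.99x + 58.44y = 1.144
Solving, x = 8.305 × 10^-3 mol, y = 4.513 × 10^-3 mol
mass of Na2CO3 = 8.305 × 10^-3 × 105.99 = 0.8802 g

0.8802 g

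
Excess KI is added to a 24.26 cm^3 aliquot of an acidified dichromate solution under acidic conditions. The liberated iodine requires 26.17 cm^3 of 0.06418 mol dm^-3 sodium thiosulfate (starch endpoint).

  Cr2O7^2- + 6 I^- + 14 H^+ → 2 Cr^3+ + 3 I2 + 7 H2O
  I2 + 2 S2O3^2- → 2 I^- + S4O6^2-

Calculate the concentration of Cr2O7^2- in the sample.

0.01154 mol/L

n(S2O3^2-) = 0.02617 × 0.06418 = 1.680 × 10^-3 mol
n(I2) = n(S2O3^2-)/2 = 8.398 × 10^-4 mol
From the 1:3 ratio, n(Cr2O7^2-) in the aliquot = 1/3 × 8.398 × 10^-4 = 2.799 × 10^-4 mol
[Cr2O7^2-] = 2.799 × 10^-4 / 0.02426 = 0.01154 mol/L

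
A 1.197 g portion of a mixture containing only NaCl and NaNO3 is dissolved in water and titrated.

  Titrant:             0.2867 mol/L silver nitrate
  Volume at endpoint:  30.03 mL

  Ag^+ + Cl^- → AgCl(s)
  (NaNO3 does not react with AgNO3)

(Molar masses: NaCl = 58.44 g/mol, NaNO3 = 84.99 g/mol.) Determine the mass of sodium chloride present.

n(AgNO3) = 0.03003 × 0.2867 = 8.610 × 10^-3 mol
Let x = n(NaCl), y = n(NaNO3).
Titrant: 1x = 8.610 × 10^-3;  mass: 58.44x + 84.99y = 1.197
Solving, x = 8.610 × 10^-3 mol, y = 8.164 × 10^-3 mol
mass of NaCl = 8.610 × 10^-3 × 58.44 = 0.5031 g

0.5031 g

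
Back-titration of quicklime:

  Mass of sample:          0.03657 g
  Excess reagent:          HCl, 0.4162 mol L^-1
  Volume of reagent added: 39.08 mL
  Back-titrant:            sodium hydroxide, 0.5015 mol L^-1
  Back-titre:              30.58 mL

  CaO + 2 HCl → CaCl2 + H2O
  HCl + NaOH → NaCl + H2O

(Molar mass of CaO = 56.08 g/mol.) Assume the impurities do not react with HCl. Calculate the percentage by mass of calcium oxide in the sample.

71.25 %

n(HCl) added = 0.03908 × 0.4162 = 0.01627 mol
n(NaOH) used in back-titration = 0.03058 × 0.5015 = 0.01534 mol
n(HCl) left over = 0.01534 mol (1:1 ratio)
n(HCl) consumed by analyte = 0.01627 − 0.01534 = 9.292 × 10^-4 mol
From the 1:2 ratio, n(CaO) = 1/2 × 9.292 × 10^-4 = 4.646 × 10^-4 mol
mass of CaO = 4.646 × 10^-4 × 56.08 = 0.02606 g
% CaO = 0.02606 / 0.03657 × 100 = 71.25 %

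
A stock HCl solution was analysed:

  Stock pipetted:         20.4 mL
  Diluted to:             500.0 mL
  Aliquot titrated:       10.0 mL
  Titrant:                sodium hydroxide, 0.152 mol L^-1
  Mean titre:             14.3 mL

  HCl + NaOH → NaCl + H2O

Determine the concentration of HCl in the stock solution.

5.33 mol/L

n(NaOH) = 0.0143 × 0.152 = 2.17 × 10^-3 mol
n(HCl) in the aliquot = 2.17 × 10^-3 mol (1:1 ratio)
[HCl]_dilute = 2.17 × 10^-3 / 0.0100 = 0.217 mol/L
Dilution factor = 500.0 / 20.4 = 24.51
[HCl]_stock = 0.217 × 24.51 = 5.33 mol/L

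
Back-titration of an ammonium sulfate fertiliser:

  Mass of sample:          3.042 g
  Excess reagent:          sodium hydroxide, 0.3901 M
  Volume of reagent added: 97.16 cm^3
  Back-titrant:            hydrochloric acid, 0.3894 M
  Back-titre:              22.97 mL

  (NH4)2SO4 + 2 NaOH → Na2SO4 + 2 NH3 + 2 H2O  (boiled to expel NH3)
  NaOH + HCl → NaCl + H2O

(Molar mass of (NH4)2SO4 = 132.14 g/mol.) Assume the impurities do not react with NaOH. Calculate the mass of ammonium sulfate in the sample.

n(NaOH) added = 0.09716 × 0.3901 = 0.03790 mol
n(HCl) used in back-titration = 0.02297 × 0.3894 = 8.945 × 10^-3 mol
n(NaOH) left over = 8.945 × 10^-3 mol (1:1 ratio)
n(NaOH) consumed by analyte = 0.03790 − 8.945 × 10^-3 = 0.02896 mol
From the 1:2 ratio, n((NH4)2SO4) = 1/2 × 0.02896 = 0.01448 mol
mass of (NH4)2SO4 = 0.01448 × 132.14 = 1.913 g

1.913 g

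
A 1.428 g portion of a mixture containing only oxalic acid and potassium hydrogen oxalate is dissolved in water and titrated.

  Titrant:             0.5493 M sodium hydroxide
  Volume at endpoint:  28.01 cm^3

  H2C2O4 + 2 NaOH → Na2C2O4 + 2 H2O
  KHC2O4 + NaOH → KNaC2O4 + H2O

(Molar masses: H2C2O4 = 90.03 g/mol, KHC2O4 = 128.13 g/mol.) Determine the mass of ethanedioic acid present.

0.2943 g

n(NaOH) = 0.02801 × 0.5493 = 0.01539 mol
Let x = n(H2C2O4), y = n(KHC2O4).
Titrant: 2x + 1y = 0.01539;  mass: 90.03x + 128.13y = 1.428
Solving, x = 3.269 × 10^-3 mol, y = 8.848 × 10^-3 mol
mass of H2C2O4 = 3.269 × 10^-3 × 90.03 = 0.2943 g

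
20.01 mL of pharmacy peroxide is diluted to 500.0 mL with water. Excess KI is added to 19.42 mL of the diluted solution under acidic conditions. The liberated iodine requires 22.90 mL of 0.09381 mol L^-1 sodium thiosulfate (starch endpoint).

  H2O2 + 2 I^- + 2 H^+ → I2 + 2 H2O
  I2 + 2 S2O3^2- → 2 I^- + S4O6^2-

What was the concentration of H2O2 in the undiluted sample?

n(S2O3^2-) = 0.02290 × 0.09381 = 2.148 × 10^-3 mol
n(I2) = n(S2O3^2-)/2 = 1.074 × 10^-3 mol
n(H2O2) in the aliquot = 1.074 × 10^-3 mol (1:1 ratio)
[H2O2]_dilute = 1.074 × 10^-3 / 0.01942 = 0.05531 mol/L
[H2O2]_original = 0.05531 × 500.0/20.01 = 1.382 mol/L

1.382 mol/L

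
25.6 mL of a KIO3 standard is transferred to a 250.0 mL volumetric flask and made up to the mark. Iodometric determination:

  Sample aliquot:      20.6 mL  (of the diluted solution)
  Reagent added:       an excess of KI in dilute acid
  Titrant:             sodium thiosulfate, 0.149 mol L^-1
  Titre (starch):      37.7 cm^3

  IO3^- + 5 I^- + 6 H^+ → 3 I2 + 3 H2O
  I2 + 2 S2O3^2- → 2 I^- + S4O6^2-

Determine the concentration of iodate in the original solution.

0.444 mol/L

n(S2O3^2-) = 0.0377 × 0.149 = 5.62 × 10^-3 mol
n(I2) = n(S2O3^2-)/2 = 2.81 × 10^-3 mol
From the 1:3 ratio, n(IO3^-) in the aliquot = 1/3 × 2.81 × 10^-3 = 9.36 × 10^-4 mol
[IO3^-]_dilute = 9.36 × 10^-4 / 0.0206 = 0.0454 mol/L
[IO3^-]_original = 0.0454 × 250.0/25.6 = 0.444 mol/L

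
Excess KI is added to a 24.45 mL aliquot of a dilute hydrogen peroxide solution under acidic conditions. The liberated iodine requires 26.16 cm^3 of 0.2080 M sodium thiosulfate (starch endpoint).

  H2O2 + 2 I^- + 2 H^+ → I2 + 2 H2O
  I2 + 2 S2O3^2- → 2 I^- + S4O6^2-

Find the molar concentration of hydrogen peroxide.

n(S2O3^2-) = 0.02616 × 0.2080 = 5.441 × 10^-3 mol
n(I2) = n(S2O3^2-)/2 = 2.721 × 10^-3 mol
n(H2O2) in the aliquot = 2.721 × 10^-3 mol (1:1 ratio)
[H2O2] = 2.721 × 10^-3 / 0.02445 = 0.1113 mol/L

0.1113 M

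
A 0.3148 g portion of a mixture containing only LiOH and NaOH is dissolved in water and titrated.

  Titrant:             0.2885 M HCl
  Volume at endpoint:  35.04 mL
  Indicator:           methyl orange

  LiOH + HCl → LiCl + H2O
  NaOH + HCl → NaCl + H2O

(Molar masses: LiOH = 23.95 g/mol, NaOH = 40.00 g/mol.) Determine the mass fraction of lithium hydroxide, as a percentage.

42.45 %

n(HCl) = 0.03504 × 0.2885 = 0.01011 mol
Let x = n(LiOH), y = n(NaOH).
Titrant: 1x + 1y = 0.01011;  mass: 23.95x + 40.00y = 0.3148
Solving, x = 5.580 × 10^-3 mol, y = 4.529 × 10^-3 mol
mass of LiOH = 5.580 × 10^-3 × 23.95 = 0.1336 g
% LiOH = 0.1336 / 0.3148 × 100 = 42.45 %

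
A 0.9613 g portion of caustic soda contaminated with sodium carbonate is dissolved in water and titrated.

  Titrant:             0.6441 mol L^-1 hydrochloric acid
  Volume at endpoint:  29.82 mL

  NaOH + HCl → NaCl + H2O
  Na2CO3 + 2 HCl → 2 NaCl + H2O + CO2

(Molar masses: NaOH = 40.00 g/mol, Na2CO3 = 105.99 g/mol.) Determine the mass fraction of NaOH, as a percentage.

18.12 %

n(HCl) = 0.02982 × 0.6441 = 0.01921 mol
Let x = n(NaOH), y = n(Na2CO3).
Titrant: 1x + 2y = 0.01921;  mass: 40.00x + 105.99y = 0.9613
Solving, x = 4.354 × 10^-3 mol, y = 7.427 × 10^-3 mol
mass of NaOH = 4.354 × 10^-3 × 40.00 = 0.1742 g
% NaOH = 0.1742 / 0.9613 × 100 = 18.12 %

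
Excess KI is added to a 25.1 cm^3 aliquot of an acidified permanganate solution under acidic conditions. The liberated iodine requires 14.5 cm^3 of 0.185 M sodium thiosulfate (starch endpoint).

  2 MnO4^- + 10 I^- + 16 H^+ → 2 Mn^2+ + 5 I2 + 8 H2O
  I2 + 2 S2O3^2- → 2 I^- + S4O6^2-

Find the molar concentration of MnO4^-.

0.0214 M

n(S2O3^2-) = 0.0145 × 0.185 = 2.68 × 10^-3 mol
n(I2) = n(S2O3^2-)/2 = 1.34 × 10^-3 mol
From the 2:5 ratio, n(MnO4^-) in the aliquot = 2/5 × 1.34 × 10^-3 = 5.36 × 10^-4 mol
[MnO4^-] = 5.36 × 10^-4 / 0.0251 = 0.0214 mol/L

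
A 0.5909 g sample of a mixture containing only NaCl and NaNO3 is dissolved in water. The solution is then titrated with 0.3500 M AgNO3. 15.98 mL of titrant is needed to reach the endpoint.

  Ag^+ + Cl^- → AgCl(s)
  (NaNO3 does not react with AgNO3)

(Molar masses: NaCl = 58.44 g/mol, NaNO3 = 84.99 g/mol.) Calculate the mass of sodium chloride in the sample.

n(AgNO3) = 0.01598 × 0.3500 = 5.593 × 10^-3 mol
Let x = n(NaCl), y = n(NaNO3).
Titrant: 1x = 5.593 × 10^-3;  mass: 58.44x + 84.99y = 0.5909
Solving, x = 5.593 × 10^-3 mol, y = 3.107 × 10^-3 mol
mass of NaCl = 5.593 × 10^-3 × 58.44 = 0.3269 g

0.3269 g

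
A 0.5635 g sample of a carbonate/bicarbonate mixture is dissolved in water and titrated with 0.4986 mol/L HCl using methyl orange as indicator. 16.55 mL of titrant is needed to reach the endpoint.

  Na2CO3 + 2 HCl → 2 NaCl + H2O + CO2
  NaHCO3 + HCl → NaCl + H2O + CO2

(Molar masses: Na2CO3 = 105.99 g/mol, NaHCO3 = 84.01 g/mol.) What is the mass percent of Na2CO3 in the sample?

39.34 %

n(HCl) = 0.01655 × 0.4986 = 8.252 × 10^-3 mol
Let x = n(Na2CO3), y = n(NaHCO3).
Titrant: 2x + 1y = 8.252 × 10^-3;  mass: 105.99x + 84.01y = 0.5635
Solving, x = 2.092 × 10^-3 mol, y = 4.069 × 10^-3 mol
mass of Na2CO3 = 2.092 × 10^-3 × 105.99 = 0.2217 g
% Na2CO3 = 0.2217 / 0.5635 × 100 = 39.34 %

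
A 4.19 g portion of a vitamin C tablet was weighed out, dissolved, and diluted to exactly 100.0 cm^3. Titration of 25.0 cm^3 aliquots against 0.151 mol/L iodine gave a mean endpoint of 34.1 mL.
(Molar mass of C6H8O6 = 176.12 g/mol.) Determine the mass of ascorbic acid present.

C6H8O6 + I2 → C6H6O6 + 2 HI
n(I2) per titration = 0.0341 × 0.151 = 5.15 × 10^-3 mol
n(C6H8O6) in each aliquot = 5.15 × 10^-3 mol (1:1 ratio)
n(C6H8O6) in the whole flask = 5.15 × 10^-3 × 100.0/25.0 = 0.0206 mol
mass of C6H8O6 = 0.0206 × 176.12 = 3.63 g

3.63 g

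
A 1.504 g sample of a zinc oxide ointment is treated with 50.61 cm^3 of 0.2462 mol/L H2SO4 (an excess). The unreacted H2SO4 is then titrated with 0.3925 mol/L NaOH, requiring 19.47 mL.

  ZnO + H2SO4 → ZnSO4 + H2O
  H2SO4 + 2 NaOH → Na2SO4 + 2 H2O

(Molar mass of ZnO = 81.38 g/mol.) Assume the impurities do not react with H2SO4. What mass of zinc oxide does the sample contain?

0.7031 g

n(H2SO4) added = 0.05061 × 0.2462 = 0.01246 mol
n(NaOH) used in back-titration = 0.01947 × 0.3925 = 7.642 × 10^-3 mol
From the 1:2 ratio, n(H2SO4) left over = 1/2 × 7.642 × 10^-3 = 3.821 × 10^-3 mol
n(H2SO4) consumed by analyte = 0.01246 − 3.821 × 10^-3 = 8.639 × 10^-3 mol
n(ZnO) = 8.639 × 10^-3 mol (1:1 ratio)
mass of ZnO = 8.639 × 10^-3 × 81.38 = 0.7031 g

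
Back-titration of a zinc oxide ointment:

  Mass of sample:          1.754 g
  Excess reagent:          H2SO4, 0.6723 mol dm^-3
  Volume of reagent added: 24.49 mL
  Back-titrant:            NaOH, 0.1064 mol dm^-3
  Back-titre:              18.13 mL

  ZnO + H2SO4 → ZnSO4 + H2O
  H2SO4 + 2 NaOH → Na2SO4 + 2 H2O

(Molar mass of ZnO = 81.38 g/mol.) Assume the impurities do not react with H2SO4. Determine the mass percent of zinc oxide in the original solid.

71.92 %

n(H2SO4) added = 0.02449 × 0.6723 = 0.01646 mol
n(NaOH) used in back-titration = 0.01813 × 0.1064 = 1.929 × 10^-3 mol
From the 1:2 ratio, n(H2SO4) left over = 1/2 × 1.929 × 10^-3 = 9.645 × 10^-4 mol
n(H2SO4) consumed by analyte = 0.01646 − 9.645 × 10^-4 = 0.01550 mol
n(ZnO) = 0.01550 mol (1:1 ratio)
mass of ZnO = 0.01550 × 81.38 = 1.261 g
% ZnO = 1.261 / 1.754 × 100 = 71.92 %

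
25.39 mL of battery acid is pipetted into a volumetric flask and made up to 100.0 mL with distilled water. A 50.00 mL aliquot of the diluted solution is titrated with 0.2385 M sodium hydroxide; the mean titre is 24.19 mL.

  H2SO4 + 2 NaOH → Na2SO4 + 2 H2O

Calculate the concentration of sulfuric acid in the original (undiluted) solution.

n(NaOH) = 0.02419 × 0.2385 = 5.769 × 10^-3 mol
From the 1:2 ratio, n(H2SO4) in the aliquot = 1/2 × 5.769 × 10^-3 = 2.885 × 10^-3 mol
[H2SO4]_dilute = 2.885 × 10^-3 / 0.05000 = 0.05769 mol/L
Dilution factor = 100.0 / 25.39 = 3.939
[H2SO4]_stock = 0.05769 × 3.939 = 0.2272 mol/L

0.2272 M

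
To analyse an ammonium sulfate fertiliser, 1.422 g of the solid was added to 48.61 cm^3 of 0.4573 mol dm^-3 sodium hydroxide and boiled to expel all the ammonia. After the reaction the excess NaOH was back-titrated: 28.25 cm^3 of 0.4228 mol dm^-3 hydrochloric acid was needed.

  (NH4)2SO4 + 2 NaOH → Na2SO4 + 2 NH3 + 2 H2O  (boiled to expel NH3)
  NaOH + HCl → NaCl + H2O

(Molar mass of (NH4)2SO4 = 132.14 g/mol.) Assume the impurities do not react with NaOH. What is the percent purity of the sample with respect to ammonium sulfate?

n(NaOH) added = 0.04861 × 0.4573 = 0.02223 mol
n(HCl) used in back-titration = 0.02825 × 0.4228 = 0.01194 mol
n(NaOH) left over = 0.01194 mol (1:1 ratio)
n(NaOH) consumed by analyte = 0.02223 − 0.01194 = 0.01029 mol
From the 1:2 ratio, n((NH4)2SO4) = 1/2 × 0.01029 = 5.143 × 10^-3 mol
mass of (NH4)2SO4 = 5.143 × 10^-3 × 132.14 = 0.6795 g
% (NH4)2SO4 = 0.6795 / 1.422 × 100 = 47.79 %

47.79 %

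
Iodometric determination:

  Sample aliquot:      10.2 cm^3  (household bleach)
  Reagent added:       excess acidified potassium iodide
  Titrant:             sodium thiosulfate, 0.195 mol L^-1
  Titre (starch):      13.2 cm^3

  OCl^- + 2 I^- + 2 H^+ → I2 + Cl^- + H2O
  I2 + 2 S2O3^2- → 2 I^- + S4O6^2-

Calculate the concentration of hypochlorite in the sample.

n(S2O3^2-) = 0.0132 × 0.195 = 2.57 × 10^-3 mol
n(I2) = n(S2O3^2-)/2 = 1.29 × 10^-3 mol
n(OCl^-) in the aliquot = 1.29 × 10^-3 mol (1:1 ratio)
[OCl^-] = 1.29 × 10^-3 / 0.0102 = 0.126 mol/L

0.126 mol/L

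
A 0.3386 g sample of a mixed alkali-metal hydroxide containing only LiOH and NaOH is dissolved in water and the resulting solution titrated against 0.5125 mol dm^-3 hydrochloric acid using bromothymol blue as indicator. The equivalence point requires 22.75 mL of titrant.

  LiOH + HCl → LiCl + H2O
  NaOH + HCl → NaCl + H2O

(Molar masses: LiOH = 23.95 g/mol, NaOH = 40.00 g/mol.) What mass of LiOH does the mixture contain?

n(HCl) = 0.02275 × 0.5125 = 0.01166 mol
Let x = n(LiOH), y = n(NaOH).
Titrant: 1x + 1y = 0.01166;  mass: 23.95x + 40.00y = 0.3386
Solving, x = 7.961 × 10^-3 mol, y = 3.698 × 10^-3 mol
mass of LiOH = 7.961 × 10^-3 × 23.95 = 0.1907 g

0.1907 g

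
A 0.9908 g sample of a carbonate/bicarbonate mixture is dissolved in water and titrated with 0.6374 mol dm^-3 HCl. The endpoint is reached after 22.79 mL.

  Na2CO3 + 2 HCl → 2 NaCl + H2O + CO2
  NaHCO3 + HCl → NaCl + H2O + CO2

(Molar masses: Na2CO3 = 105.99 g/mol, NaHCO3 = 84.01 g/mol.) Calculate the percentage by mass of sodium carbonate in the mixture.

39.59 %

n(HCl) = 0.02279 × 0.6374 = 0.01453 mol
Let x = n(Na2CO3), y = n(NaHCO3).
Titrant: 2x + 1y = 0.01453;  mass: 105.99x + 84.01y = 0.9908
Solving, x = 3.701 × 10^-3 mol, y = 7.125 × 10^-3 mol
mass of Na2CO3 = 3.701 × 10^-3 × 105.99 = 0.3922 g
% Na2CO3 = 0.3922 / 0.9908 × 100 = 39.59 %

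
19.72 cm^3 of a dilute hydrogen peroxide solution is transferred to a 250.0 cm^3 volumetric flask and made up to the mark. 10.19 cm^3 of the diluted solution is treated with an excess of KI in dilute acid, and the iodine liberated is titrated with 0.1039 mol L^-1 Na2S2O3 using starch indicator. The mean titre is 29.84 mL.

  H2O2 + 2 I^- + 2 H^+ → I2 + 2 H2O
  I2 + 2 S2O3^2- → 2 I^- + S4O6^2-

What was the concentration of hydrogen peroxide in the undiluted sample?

1.929 mol/L

n(S2O3^2-) = 0.02984 × 0.1039 = 3.100 × 10^-3 mol
n(I2) = n(S2O3^2-)/2 = 1.550 × 10^-3 mol
n(H2O2) in the aliquot = 1.550 × 10^-3 mol (1:1 ratio)
[H2O2]_dilute = 1.550 × 10^-3 / 0.01019 = 0.1521 mol/L
[H2O2]_original = 0.1521 × 250.0/19.72 = 1.929 mol/L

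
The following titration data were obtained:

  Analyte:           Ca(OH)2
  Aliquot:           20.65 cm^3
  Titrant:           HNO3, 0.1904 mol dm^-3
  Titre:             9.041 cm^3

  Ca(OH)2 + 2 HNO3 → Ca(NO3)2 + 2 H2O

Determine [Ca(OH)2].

0.04168 mol/L

n(HNO3) = 0.009041 L × 0.1904 mol/L = 1.721 × 10^-3 mol
From the 1:2 mole ratio, n(Ca(OH)2) = 1/2 × 1.721 × 10^-3 = 8.607 × 10^-4 mol
[Ca(OH)2] = 8.607 × 10^-4 mol / 0.02065 L = 0.04168 mol/L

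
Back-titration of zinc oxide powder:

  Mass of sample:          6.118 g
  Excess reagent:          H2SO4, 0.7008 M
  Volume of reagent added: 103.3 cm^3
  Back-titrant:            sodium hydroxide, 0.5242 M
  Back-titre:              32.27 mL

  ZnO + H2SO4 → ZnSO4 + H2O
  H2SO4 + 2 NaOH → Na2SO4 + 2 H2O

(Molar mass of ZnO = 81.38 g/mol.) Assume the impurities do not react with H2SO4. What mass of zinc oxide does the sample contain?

5.203 g

n(H2SO4) added = 0.1033 × 0.7008 = 0.07239 mol
n(NaOH) used in back-titration = 0.03227 × 0.5242 = 0.01692 mol
From the 1:2 ratio, n(H2SO4) left over = 1/2 × 0.01692 = 8.458 × 10^-3 mol
n(H2SO4) consumed by analyte = 0.07239 − 8.458 × 10^-3 = 0.06393 mol
n(ZnO) = 0.06393 mol (1:1 ratio)
mass of ZnO = 0.06393 × 81.38 = 5.203 g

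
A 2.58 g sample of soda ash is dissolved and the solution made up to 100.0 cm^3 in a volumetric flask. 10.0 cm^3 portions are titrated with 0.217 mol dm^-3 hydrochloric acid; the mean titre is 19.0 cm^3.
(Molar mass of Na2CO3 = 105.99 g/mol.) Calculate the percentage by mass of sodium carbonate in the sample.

84.7 %

Na2CO3 + 2 HCl → 2 NaCl + H2O + CO2
n(HCl) per titration = 0.0190 × 0.217 = 4.12 × 10^-3 mol
From the 1:2 ratio, n(Na2CO3) in each aliquot = 1/2 × 4.12 × 10^-3 = 2.06 × 10^-3 mol
n(Na2CO3) in the whole flask = 2.06 × 10^-3 × 100.0/10.0 = 0.0206 mol
mass of Na2CO3 = 0.0206 × 105.99 = 2.18 g
% Na2CO3 = 2.18 / 2.58 × 100 = 84.7 %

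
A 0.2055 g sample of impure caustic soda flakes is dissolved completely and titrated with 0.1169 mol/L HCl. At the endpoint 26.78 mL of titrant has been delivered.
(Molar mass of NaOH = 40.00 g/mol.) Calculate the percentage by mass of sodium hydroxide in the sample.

NaOH + HCl → NaCl + H2O
n(HCl) = 0.02678 L × 0.1169 mol/L = 3.131 × 10^-3 mol
n(NaOH) = 3.131 × 10^-3 mol (1:1 ratio)
mass of NaOH = 3.131 × 10^-3 × 40.00 g/mol = 0.1252 g
% NaOH = 0.1252 / 0.2055 × 100 = 60.94 %

60.94 %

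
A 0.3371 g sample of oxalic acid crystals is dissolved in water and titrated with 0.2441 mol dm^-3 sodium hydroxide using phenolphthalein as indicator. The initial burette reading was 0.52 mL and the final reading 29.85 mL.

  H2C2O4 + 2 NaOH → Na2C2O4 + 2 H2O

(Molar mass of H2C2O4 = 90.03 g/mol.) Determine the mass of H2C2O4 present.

n(NaOH) = 0.02933 L × 0.2441 mol/L = 7.159 × 10^-3 mol
From the 1:2 ratio, n(H2C2O4) = 1/2 × 7.159 × 10^-3 = 3.580 × 10^-3 mol
mass of H2C2O4 = 3.580 × 10^-3 × 90.03 g/mol = 0.3223 g

0.3223 g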